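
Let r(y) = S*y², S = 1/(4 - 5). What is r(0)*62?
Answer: 0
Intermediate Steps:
S = -1 (S = 1/(-1) = -1)
r(y) = -y²
r(0)*62 = -1*0²*62 = -1*0*62 = 0*62 = 0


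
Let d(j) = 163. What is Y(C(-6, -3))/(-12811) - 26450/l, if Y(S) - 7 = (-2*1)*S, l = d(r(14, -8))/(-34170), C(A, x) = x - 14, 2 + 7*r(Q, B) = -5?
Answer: 11578536954817/2088193 ≈ 5.5448e+6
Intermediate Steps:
r(Q, B) = -1 (r(Q, B) = -2/7 + (⅐)*(-5) = -2/7 - 5/7 = -1)
C(A, x) = -14 + x
l = -163/34170 (l = 163/(-34170) = 163*(-1/34170) = -163/34170 ≈ -0.0047703)
Y(S) = 7 - 2*S (Y(S) = 7 + (-2*1)*S = 7 - 2*S)
Y(C(-6, -3))/(-12811) - 26450/l = (7 - 2*(-14 - 3))/(-12811) - 26450/(-163/34170) = (7 - 2*(-17))*(-1/12811) - 26450*(-34170/163) = (7 + 34)*(-1/12811) + 903796500/163 = 41*(-1/12811) + 903796500/163 = -41/12811 + 903796500/163 = 11578536954817/2088193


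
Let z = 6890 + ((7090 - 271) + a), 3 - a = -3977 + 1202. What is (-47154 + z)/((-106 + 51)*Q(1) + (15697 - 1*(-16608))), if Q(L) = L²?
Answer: -30667/32250 ≈ -0.95091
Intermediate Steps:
a = 2778 (a = 3 - (-3977 + 1202) = 3 - 1*(-2775) = 3 + 2775 = 2778)
z = 16487 (z = 6890 + ((7090 - 271) + 2778) = 6890 + (6819 + 2778) = 6890 + 9597 = 16487)
(-47154 + z)/((-106 + 51)*Q(1) + (15697 - 1*(-16608))) = (-47154 + 16487)/((-106 + 51)*1² + (15697 - 1*(-16608))) = -30667/(-55*1 + (15697 + 16608)) = -30667/(-55 + 32305) = -30667/32250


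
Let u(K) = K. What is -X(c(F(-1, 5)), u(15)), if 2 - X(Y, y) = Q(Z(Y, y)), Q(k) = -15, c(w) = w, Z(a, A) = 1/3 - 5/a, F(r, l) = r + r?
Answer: -17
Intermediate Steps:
F(r, l) = 2*r
Z(a, A) = 1/3 - 5/a (Z(a, A) = 1*(1/3) - 5/a = 1/3 - 5/a)
X(Y, y) = 17 (X(Y, y) = 2 - 1*(-15) = 2 + 15 = 17)
-X(c(F(-1, 5)), u(15)) = -1*17 = -17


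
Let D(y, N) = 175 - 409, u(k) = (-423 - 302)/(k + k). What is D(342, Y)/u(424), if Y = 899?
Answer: 198432/725 ≈ 273.70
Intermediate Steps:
u(k) = -725/(2*k) (u(k) = -725*1/(2*k) = -725/(2*k))
D(y, N) = -234
D(342, Y)/u(424) = -234/((-725/2/424)) = -234/((-725/2*1/424)) = -234/(-725/848) = -234*(-848/725) = 198432/725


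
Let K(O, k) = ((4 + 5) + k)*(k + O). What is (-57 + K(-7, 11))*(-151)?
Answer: -3473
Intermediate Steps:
K(O, k) = (9 + k)*(O + k)
(-57 + K(-7, 11))*(-151) = (-57 + (11**2 + 9*(-7) + 9*11 - 7*11))*(-151) = (-57 + (121 - 63 + 99 - 77))*(-151) = (-57 + 80)*(-151) = 23*(-151) = -3473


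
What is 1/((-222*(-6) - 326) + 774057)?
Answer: 1/775063 ≈ 1.2902e-6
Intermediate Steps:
1/((-222*(-6) - 326) + 774057) = 1/((1332 - 326) + 774057) = 1/(1006 + 774057) = 1/775063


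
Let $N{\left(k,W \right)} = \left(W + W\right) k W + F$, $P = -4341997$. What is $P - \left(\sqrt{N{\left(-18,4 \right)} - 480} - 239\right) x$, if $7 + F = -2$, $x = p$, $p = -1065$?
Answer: $-4596532 + 1065 i \sqrt{1065} \approx -4.5965 \cdot 10^{6} + 34756.0 i$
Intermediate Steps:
$x = -1065$
$F = -9$ ($F = -7 - 2 = -9$)
$N{\left(k,W \right)} = -9 + 2 k W^{2}$ ($N{\left(k,W \right)} = \left(W + W\right) k W - 9 = 2 W k W - 9 = 2 k W^{2} - 9 = -9 + 2 k W^{2}$)
$P - \left(\sqrt{N{\left(-18,4 \right)} - 480} - 239\right) x = -4341997 - \left(\sqrt{\left(-9 + 2 \left(-18\right) 4^{2}\right) - 480} - 239\right) \left(-1065\right) = -4341997 - \left(\sqrt{\left(-9 + 2 \left(-18\right) 16\right) - 480} - 239\right) \left(-1065\right) = -4341997 - \left(\sqrt{\left(-9 - 576\right) - 480} - 239\right) \left(-1065\right) = -4341997 - \left(\sqrt{-585 - 480} - 239\right) \left(-1065\right) = -4341997 - \left(\sqrt{-1065} - 239\right) \left(-1065\right) = -4341997 - \left(i \sqrt{1065} - 239\right) \left(-1065\right) = -4341997 - \left(-239 + i \sqrt{1065}\right) \left(-1065\right) = -4341997 - \left(254535 - 1065 i \sqrt{1065}\right) = -4596532 + 1065 i \sqrt{1065}$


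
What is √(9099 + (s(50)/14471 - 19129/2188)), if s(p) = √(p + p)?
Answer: √2278284422707542601/15831274 ≈ 95.343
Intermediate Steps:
s(p) = √2*√p (s(p) = √(2*p) = √2*√p)
√(9099 + (s(50)/14471 - 19129/2188)) = √(9099 + ((√2*√50)/14471 - 19129/2188)) = √(9099 + ((√2*(5*√2))*(1/14471) - 19129*1/2188)) = √(9099 + (10*(1/14471) - 19129/2188)) = √(9099 + (10/14471 - 19129/2188)) = √(9099 - 276793879/31662548) = √(287820730373/31662548) = √2278284422707542601/15831274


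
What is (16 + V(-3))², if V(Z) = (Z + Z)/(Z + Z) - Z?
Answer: 400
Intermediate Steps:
V(Z) = 1 - Z (V(Z) = (2*Z)/((2*Z)) - Z = (2*Z)*(1/(2*Z)) - Z = 1 - Z)
(16 + V(-3))² = (16 + (1 - 1*(-3)))² = (16 + (1 + 3))² = (16 + 4)² = 20² = 400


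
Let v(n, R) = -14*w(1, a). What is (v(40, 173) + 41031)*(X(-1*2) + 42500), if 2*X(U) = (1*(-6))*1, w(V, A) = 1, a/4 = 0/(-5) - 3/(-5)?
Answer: 1743099449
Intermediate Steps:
a = 12/5 (a = 4*(0/(-5) - 3/(-5)) = 4*(0*(-1/5) - 3*(-1/5)) = 4*(0 + 3/5) = 4*(3/5) = 12/5 ≈ 2.4000)
v(n, R) = -14 (v(n, R) = -14*1 = -14)
X(U) = -3 (X(U) = ((1*(-6))*1)/2 = (-6*1)/2 = (1/2)*(-6) = -3)
(v(40, 173) + 41031)*(X(-1*2) + 42500) = (-14 + 41031)*(-3 + 42500) = 41017*42497 = 1743099449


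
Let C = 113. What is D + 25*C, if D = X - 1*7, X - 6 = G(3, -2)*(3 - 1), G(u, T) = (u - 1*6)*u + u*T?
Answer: 2794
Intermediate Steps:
G(u, T) = T*u + u*(-6 + u) (G(u, T) = (u - 6)*u + T*u = (-6 + u)*u + T*u = u*(-6 + u) + T*u = T*u + u*(-6 + u))
X = -24 (X = 6 + (3*(-6 - 2 + 3))*(3 - 1) = 6 + (3*(-5))*2 = 6 - 15*2 = 6 - 30 = -24)
D = -31 (D = -24 - 1*7 = -24 - 7 = -31)
D + 25*C = -31 + 25*113 = -31 + 2825 = 2794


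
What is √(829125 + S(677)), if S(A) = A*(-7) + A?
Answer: √825063 ≈ 908.33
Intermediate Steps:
S(A) = -6*A (S(A) = -7*A + A = -6*A)
√(829125 + S(677)) = √(829125 - 6*677) = √(829125 - 4062) = √825063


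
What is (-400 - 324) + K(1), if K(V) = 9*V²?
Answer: -715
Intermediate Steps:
(-400 - 324) + K(1) = (-400 - 324) + 9*1² = -724 + 9*1 = -724 + 9 = -715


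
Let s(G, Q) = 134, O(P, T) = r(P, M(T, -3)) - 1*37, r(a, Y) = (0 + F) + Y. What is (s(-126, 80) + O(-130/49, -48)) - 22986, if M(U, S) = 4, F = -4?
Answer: -22889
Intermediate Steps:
r(a, Y) = -4 + Y (r(a, Y) = (0 - 4) + Y = -4 + Y)
O(P, T) = -37 (O(P, T) = (-4 + 4) - 1*37 = 0 - 37 = -37)
(s(-126, 80) + O(-130/49, -48)) - 22986 = (134 - 37) - 22986 = 97 - 22986 = -22889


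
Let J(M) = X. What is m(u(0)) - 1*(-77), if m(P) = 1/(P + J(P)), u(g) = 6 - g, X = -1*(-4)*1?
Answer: 771/10 ≈ 77.100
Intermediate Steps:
X = 4 (X = 4*1 = 4)
J(M) = 4
m(P) = 1/(4 + P) (m(P) = 1/(P + 4) = 1/(4 + P))
m(u(0)) - 1*(-77) = 1/(4 + (6 - 1*0)) - 1*(-77) = 1/(4 + (6 + 0)) + 77 = 1/(4 + 6) + 77 = 1/10 + 77 = 771/10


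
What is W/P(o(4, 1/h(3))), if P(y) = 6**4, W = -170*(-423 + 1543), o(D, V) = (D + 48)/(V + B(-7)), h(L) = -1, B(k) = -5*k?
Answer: -11900/81 ≈ -146.91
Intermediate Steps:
o(D, V) = (48 + D)/(35 + V) (o(D, V) = (D + 48)/(V - 5*(-7)) = (48 + D)/(V + 35) = (48 + D)/(35 + V))
W = -190400 (W = -170*1120 = -190400)
P(y) = 1296
W/P(o(4, 1/h(3))) = -190400/1296 = -190400*1/1296 = -11900/81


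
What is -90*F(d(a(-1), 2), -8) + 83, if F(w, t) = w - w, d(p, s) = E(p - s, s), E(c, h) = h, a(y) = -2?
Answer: 83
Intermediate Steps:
d(p, s) = s
F(w, t) = 0
-90*F(d(a(-1), 2), -8) + 83 = -90*0 + 83 = 0 + 83 = 83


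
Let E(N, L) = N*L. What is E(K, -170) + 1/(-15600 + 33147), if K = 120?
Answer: -357958799/17547 ≈ -20400.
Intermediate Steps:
E(N, L) = L*N
E(K, -170) + 1/(-15600 + 33147) = -170*120 + 1/(-15600 + 33147) = -20400 + 1/17547 = -357958799/17547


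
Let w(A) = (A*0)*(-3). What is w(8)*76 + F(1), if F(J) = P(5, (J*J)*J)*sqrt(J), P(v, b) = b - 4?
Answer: -3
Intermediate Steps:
P(v, b) = -4 + b
w(A) = 0 (w(A) = 0*(-3) = 0)
F(J) = sqrt(J)*(-4 + J**3) (F(J) = (-4 + (J*J)*J)*sqrt(J) = (-4 + J**2*J)*sqrt(J) = (-4 + J**3)*sqrt(J) = sqrt(J)*(-4 + J**3))
w(8)*76 + F(1) = 0*76 + sqrt(1)*(-4 + 1**3) = 0 + 1*(-4 + 1) = 0 + 1*(-3) = 0 - 3 = -3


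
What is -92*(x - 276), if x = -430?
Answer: 64952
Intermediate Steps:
-92*(x - 276) = -92*(-430 - 276) = -92*(-706) = 64952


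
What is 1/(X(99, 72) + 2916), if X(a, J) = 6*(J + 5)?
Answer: 1/3378 ≈ 0.00029603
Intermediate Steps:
X(a, J) = 30 + 6*J (X(a, J) = 6*(5 + J) = 30 + 6*J)
1/(X(99, 72) + 2916) = 1/((30 + 6*72) + 2916) = 1/((30 + 432) + 2916) = 1/(462 + 2916) = 1/3378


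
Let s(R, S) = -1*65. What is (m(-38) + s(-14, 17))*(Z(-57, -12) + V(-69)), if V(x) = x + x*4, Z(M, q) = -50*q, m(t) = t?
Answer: -26265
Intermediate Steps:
s(R, S) = -65
V(x) = 5*x (V(x) = x + 4*x = 5*x)
(m(-38) + s(-14, 17))*(Z(-57, -12) + V(-69)) = (-38 - 65)*(-50*(-12) + 5*(-69)) = -103*(600 - 345) = -103*255 = -26265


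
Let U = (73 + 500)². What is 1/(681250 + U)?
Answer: 1/1009579 ≈ 9.9051e-7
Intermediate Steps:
U = 328329 (U = 573² = 328329)
1/(681250 + U) = 1/(681250 + 328329) = 1/1009579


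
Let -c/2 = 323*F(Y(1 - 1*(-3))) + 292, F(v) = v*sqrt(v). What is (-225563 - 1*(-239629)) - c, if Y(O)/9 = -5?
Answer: 14650 - 87210*I*sqrt(5) ≈ 14650.0 - 1.9501e+5*I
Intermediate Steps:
Y(O) = -45 (Y(O) = 9*(-5) = -45)
F(v) = v**(3/2)
c = -584 + 87210*I*sqrt(5) (c = -2*(323*(-45)**(3/2) + 292) = -2*(323*(-135*I*sqrt(5)) + 292) = -2*(-43605*I*sqrt(5) + 292) = -2*(292 - 43605*I*sqrt(5)) = -584 + 87210*I*sqrt(5) ≈ -584.0 + 1.9501e+5*I)
(-225563 - 1*(-239629)) - c = (-225563 - 1*(-239629)) - (-584 + 87210*I*sqrt(5)) = (-225563 + 239629) + (584 - 87210*I*sqrt(5)) = 14066 + (584 - 87210*I*sqrt(5)) = 14650 - 87210*I*sqrt(5)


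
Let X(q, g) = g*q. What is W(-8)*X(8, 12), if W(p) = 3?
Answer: 288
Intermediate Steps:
W(-8)*X(8, 12) = 3*(12*8) = 3*96 = 288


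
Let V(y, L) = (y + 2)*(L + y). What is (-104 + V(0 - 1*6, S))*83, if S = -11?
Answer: -2988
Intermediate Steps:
V(y, L) = (2 + y)*(L + y)
(-104 + V(0 - 1*6, S))*83 = (-104 + ((0 - 1*6)² + 2*(-11) + 2*(0 - 1*6) - 11*(0 - 1*6)))*83 = (-104 + ((0 - 6)² - 22 + 2*(0 - 6) - 11*(0 - 6)))*83 = (-104 + ((-6)² - 22 + 2*(-6) - 11*(-6)))*83 = (-104 + (36 - 22 - 12 + 66))*83 = (-104 + 68)*83 = -36*83 = -2988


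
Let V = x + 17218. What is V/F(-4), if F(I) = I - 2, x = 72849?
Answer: -90067/6 ≈ -15011.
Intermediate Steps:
F(I) = -2 + I
V = 90067 (V = 72849 + 17218 = 90067)
V/F(-4) = 90067/(-2 - 4) = 90067/(-6) = -1/6*90067 = -90067/6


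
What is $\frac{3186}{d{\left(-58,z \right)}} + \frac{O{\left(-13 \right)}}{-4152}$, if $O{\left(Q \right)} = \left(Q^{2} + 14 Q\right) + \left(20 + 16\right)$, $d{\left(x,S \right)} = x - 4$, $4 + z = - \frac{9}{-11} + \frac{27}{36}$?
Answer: $- \frac{6614849}{128712} \approx -51.393$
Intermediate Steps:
$z = - \frac{107}{44}$ ($z = -4 + \left(- \frac{9}{-11} + \frac{27}{36}\right) = -4 + \left(\left(-9\right) \left(- \frac{1}{11}\right) + 27 \cdot \frac{1}{36}\right) = -4 + \left(\frac{9}{11} + \frac{3}{4}\right) = -4 + \frac{69}{44} = - \frac{107}{44} \approx -2.4318$)
$d{\left(x,S \right)} = -4 + x$
$O{\left(Q \right)} = 36 + Q^{2} + 14 Q$ ($O{\left(Q \right)} = \left(Q^{2} + 14 Q\right) + 36 = 36 + Q^{2} + 14 Q$)
$\frac{3186}{d{\left(-58,z \right)}} + \frac{O{\left(-13 \right)}}{-4152} = \frac{3186}{-4 - 58} + \frac{36 + \left(-13\right)^{2} + 14 \left(-13\right)}{-4152} = \frac{3186}{-62} + \left(36 + 169 - 182\right) \left(- \frac{1}{4152}\right) = 3186 \left(- \frac{1}{62}\right) + 23 \left(- \frac{1}{4152}\right) = - \frac{1593}{31} - \frac{23}{4152} = - \frac{6614849}{128712}$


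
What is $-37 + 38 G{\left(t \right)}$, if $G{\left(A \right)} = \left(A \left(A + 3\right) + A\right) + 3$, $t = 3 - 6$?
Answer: $-37$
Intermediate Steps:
$t = -3$ ($t = 3 - 6 = -3$)
$G{\left(A \right)} = 3 + A + A \left(3 + A\right)$ ($G{\left(A \right)} = \left(A \left(3 + A\right) + A\right) + 3 = \left(A + A \left(3 + A\right)\right) + 3 = 3 + A + A \left(3 + A\right)$)
$-37 + 38 G{\left(t \right)} = -37 + 38 \left(3 + \left(-3\right)^{2} + 4 \left(-3\right)\right) = -37 + 38 \left(3 + 9 - 12\right) = -37 + 38 \cdot 0 = -37 + 0 = -37$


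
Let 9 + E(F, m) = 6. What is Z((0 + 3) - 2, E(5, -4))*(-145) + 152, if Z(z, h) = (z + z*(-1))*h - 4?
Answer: 732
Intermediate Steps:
E(F, m) = -3 (E(F, m) = -9 + 6 = -3)
Z(z, h) = -4 (Z(z, h) = (z - z)*h - 4 = 0*h - 4 = 0 - 4 = -4)
Z((0 + 3) - 2, E(5, -4))*(-145) + 152 = -4*(-145) + 152 = 580 + 152 = 732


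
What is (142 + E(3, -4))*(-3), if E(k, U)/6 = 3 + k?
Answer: -534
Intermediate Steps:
E(k, U) = 18 + 6*k (E(k, U) = 6*(3 + k) = 18 + 6*k)
(142 + E(3, -4))*(-3) = (142 + (18 + 6*3))*(-3) = (142 + (18 + 18))*(-3) = (142 + 36)*(-3) = 178*(-3) = -534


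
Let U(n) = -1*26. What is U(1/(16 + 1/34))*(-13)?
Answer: 338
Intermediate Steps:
U(n) = -26
U(1/(16 + 1/34))*(-13) = -26*(-13) = 338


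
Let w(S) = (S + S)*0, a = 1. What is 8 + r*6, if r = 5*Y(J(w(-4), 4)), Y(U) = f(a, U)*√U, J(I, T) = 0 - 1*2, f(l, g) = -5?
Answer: 8 - 150*I*√2 ≈ 8.0 - 212.13*I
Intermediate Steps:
w(S) = 0 (w(S) = (2*S)*0 = 0)
J(I, T) = -2 (J(I, T) = 0 - 2 = -2)
Y(U) = -5*√U
r = -25*I*√2 (r = 5*(-5*I*√2) = -25*I*√2 ≈ -35.355*I)
8 + r*6 = 8 - 25*I*√2*6 = 8 - 150*I*√2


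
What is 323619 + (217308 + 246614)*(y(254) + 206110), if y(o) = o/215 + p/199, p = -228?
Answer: 4091071903908587/42785 ≈ 9.5619e+10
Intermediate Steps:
y(o) = -228/199 + o/215 (y(o) = o/215 - 228/199 = -228/199 + o/215)
323619 + (217308 + 246614)*(y(254) + 206110) = 323619 + (217308 + 246614)*((-228/199 + (1/215)*254) + 206110) = 323619 + 463922*((-228/199 + 254/215) + 206110) = 323619 + 463922*(1526/42785 + 206110) = 323619 + 463922*(8818417876/42785) = 323619 + 4091058057869672/42785 = 4091071903908587/42785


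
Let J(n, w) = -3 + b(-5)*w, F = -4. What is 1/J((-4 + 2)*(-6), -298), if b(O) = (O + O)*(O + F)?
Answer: -1/26823 ≈ -3.7281e-5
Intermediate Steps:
b(O) = 2*O*(-4 + O) (b(O) = (O + O)*(O - 4) = (2*O)*(-4 + O) = 2*O*(-4 + O))
J(n, w) = -3 + 90*w (J(n, w) = -3 + (2*(-5)*(-4 - 5))*w = -3 + (2*(-5)*(-9))*w = -3 + 90*w)
1/J((-4 + 2)*(-6), -298) = 1/(-3 + 90*(-298)) = 1/(-3 - 26820) = 1/(-26823) = -1/26823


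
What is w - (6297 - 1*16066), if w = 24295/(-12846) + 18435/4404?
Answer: 92133186121/9428964 ≈ 9771.3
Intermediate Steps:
w = 21636805/9428964 (w = 24295*(-1/12846) + 18435*(1/4404) = -24295/12846 + 6145/1468 = 21636805/9428964 ≈ 2.2947)
w - (6297 - 1*16066) = 21636805/9428964 - (6297 - 1*16066) = 21636805/9428964 - (6297 - 16066) = 21636805/9428964 - 1*(-9769) = 21636805/9428964 + 9769 = 92133186121/9428964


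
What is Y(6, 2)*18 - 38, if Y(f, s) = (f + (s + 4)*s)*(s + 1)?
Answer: 934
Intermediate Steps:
Y(f, s) = (1 + s)*(f + s*(4 + s)) (Y(f, s) = (f + (4 + s)*s)*(1 + s) = (f + s*(4 + s))*(1 + s) = (1 + s)*(f + s*(4 + s)))
Y(6, 2)*18 - 38 = (6 + 2³ + 4*2 + 5*2² + 6*2)*18 - 38 = (6 + 8 + 8 + 5*4 + 12)*18 - 38 = (6 + 8 + 8 + 20 + 12)*18 - 38 = 54*18 - 38 = 972 - 38 = 934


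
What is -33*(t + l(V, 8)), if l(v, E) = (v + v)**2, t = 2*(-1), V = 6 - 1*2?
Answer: -2046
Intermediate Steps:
V = 4 (V = 6 - 2 = 4)
t = -2
l(v, E) = 4*v**2 (l(v, E) = (2*v)**2 = 4*v**2)
-33*(t + l(V, 8)) = -33*(-2 + 4*4**2) = -33*(-2 + 4*16) = -33*(-2 + 64) = -33*62 = -2046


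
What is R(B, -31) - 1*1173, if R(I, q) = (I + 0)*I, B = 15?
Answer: -948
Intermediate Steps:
R(I, q) = I**2 (R(I, q) = I*I = I**2)
R(B, -31) - 1*1173 = 15**2 - 1*1173 = 225 - 1173 = -948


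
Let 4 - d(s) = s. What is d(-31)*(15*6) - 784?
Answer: 2366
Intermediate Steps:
d(s) = 4 - s
d(-31)*(15*6) - 784 = (4 - 1*(-31))*(15*6) - 784 = (4 + 31)*90 - 784 = 35*90 - 784 = 3150 - 784 = 2366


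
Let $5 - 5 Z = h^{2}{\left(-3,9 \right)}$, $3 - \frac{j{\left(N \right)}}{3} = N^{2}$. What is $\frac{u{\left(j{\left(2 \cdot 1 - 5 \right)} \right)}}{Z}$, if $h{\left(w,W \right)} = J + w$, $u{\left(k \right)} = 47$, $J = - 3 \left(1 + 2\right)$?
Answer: $- \frac{235}{139} \approx -1.6906$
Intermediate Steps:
$J = -9$ ($J = \left(-3\right) 3 = -9$)
$j{\left(N \right)} = 9 - 3 N^{2}$
$h{\left(w,W \right)} = -9 + w$
$Z = - \frac{139}{5}$ ($Z = 1 - \frac{\left(-9 - 3\right)^{2}}{5} = 1 - \frac{\left(-12\right)^{2}}{5} = 1 - \frac{144}{5} = - \frac{139}{5} \approx -27.8$)
$\frac{u{\left(j{\left(2 \cdot 1 - 5 \right)} \right)}}{Z} = \frac{47}{- \frac{139}{5}} = 47 \left(- \frac{5}{139}\right) = - \frac{235}{139}$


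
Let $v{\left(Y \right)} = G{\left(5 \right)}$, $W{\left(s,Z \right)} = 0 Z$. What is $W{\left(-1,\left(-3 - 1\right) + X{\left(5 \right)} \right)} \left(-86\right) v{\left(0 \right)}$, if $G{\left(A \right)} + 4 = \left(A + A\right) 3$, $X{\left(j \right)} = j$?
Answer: $0$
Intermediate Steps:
$G{\left(A \right)} = -4 + 6 A$ ($G{\left(A \right)} = -4 + \left(A + A\right) 3 = -4 + 2 A 3 = -4 + 6 A$)
$W{\left(s,Z \right)} = 0$
$v{\left(Y \right)} = 26$ ($v{\left(Y \right)} = -4 + 6 \cdot 5 = -4 + 30 = 26$)
$W{\left(-1,\left(-3 - 1\right) + X{\left(5 \right)} \right)} \left(-86\right) v{\left(0 \right)} = 0 \left(-86\right) 26 = 0 \cdot 26 = 0$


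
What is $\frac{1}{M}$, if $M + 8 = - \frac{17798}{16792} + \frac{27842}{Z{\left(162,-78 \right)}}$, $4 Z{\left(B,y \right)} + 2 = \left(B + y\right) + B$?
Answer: $\frac{512156}{229121345} \approx 0.0022353$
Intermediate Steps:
$Z{\left(B,y \right)} = - \frac{1}{2} + \frac{B}{2} + \frac{y}{4}$ ($Z{\left(B,y \right)} = - \frac{1}{2} + \frac{\left(B + y\right) + B}{4} = - \frac{1}{2} + \frac{y + 2 B}{4} = - \frac{1}{2} + \left(\frac{B}{2} + \frac{y}{4}\right) = - \frac{1}{2} + \frac{B}{2} + \frac{y}{4}$)
$M = \frac{229121345}{512156}$ ($M = -8 + \left(- \frac{17798}{16792} + \frac{27842}{- \frac{1}{2} + \frac{1}{2} \cdot 162 + \frac{1}{4} \left(-78\right)}\right) = -8 + \left(\left(-17798\right) \frac{1}{16792} + \frac{27842}{- \frac{1}{2} + 81 - \frac{39}{2}}\right) = -8 - \left(\frac{8899}{8396} - \frac{27842}{61}\right) = -8 + \left(- \frac{8899}{8396} + 27842 \cdot \frac{1}{61}\right) = -8 + \left(- \frac{8899}{8396} + \frac{27842}{61}\right) = -8 + \frac{233218593}{512156} = \frac{229121345}{512156} \approx 447.37$)
$\frac{1}{M} = \frac{1}{\frac{229121345}{512156}} = \frac{512156}{229121345}$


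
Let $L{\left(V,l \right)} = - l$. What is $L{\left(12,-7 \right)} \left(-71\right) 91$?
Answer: $-45227$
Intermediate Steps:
$L{\left(12,-7 \right)} \left(-71\right) 91 = \left(-1\right) \left(-7\right) \left(-71\right) 91 = 7 \left(-71\right) 91 = \left(-497\right) 91 = -45227$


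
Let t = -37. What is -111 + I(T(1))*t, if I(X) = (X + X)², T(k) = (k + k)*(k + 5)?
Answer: -21423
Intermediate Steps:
T(k) = 2*k*(5 + k) (T(k) = (2*k)*(5 + k) = 2*k*(5 + k))
I(X) = 4*X² (I(X) = (2*X)² = 4*X²)
-111 + I(T(1))*t = -111 + (4*(2*1*(5 + 1))²)*(-37) = -111 + (4*(2*1*6)²)*(-37) = -111 + (4*12²)*(-37) = -111 + (4*144)*(-37) = -111 + 576*(-37) = -111 - 21312 = -21423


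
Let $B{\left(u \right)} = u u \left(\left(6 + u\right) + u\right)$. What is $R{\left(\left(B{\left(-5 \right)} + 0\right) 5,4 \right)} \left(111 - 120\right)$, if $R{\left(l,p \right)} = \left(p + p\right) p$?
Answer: $-288$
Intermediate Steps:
$B{\left(u \right)} = u^{2} \left(6 + 2 u\right)$
$R{\left(l,p \right)} = 2 p^{2}$ ($R{\left(l,p \right)} = 2 p p = 2 p^{2}$)
$R{\left(\left(B{\left(-5 \right)} + 0\right) 5,4 \right)} \left(111 - 120\right) = 2 \cdot 4^{2} \left(111 - 120\right) = 2 \cdot 16 \left(-9\right) = 32 \left(-9\right) = -288$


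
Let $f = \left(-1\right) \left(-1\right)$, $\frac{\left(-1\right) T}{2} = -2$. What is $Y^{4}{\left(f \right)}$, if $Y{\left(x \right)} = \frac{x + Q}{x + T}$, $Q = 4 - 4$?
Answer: $\frac{1}{625} \approx 0.0016$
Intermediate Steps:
$T = 4$ ($T = \left(-2\right) \left(-2\right) = 4$)
$Q = 0$
$f = 1$
$Y{\left(x \right)} = \frac{x}{4 + x}$ ($Y{\left(x \right)} = \frac{x + 0}{x + 4} = \frac{x}{4 + x}$)
$Y^{4}{\left(f \right)} = \left(1 \frac{1}{4 + 1}\right)^{4} = \left(1 \cdot \frac{1}{5}\right)^{4} = \left(\frac{1}{5}\right)^{4} = \frac{1}{625}$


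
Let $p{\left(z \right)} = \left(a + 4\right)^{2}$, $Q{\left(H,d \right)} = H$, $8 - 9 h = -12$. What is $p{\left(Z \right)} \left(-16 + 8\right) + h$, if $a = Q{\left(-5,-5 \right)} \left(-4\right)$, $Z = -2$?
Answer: $- \frac{41452}{9} \approx -4605.8$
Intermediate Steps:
$h = \frac{20}{9}$ ($h = \frac{8}{9} - - \frac{4}{3} = \frac{8}{9} + \frac{4}{3} = \frac{20}{9} \approx 2.2222$)
$a = 20$ ($a = \left(-5\right) \left(-4\right) = 20$)
$p{\left(z \right)} = 576$ ($p{\left(z \right)} = \left(20 + 4\right)^{2} = 24^{2} = 576$)
$p{\left(Z \right)} \left(-16 + 8\right) + h = 576 \left(-16 + 8\right) + \frac{20}{9} = 576 \left(-8\right) + \frac{20}{9} = -4608 + \frac{20}{9} = - \frac{41452}{9}$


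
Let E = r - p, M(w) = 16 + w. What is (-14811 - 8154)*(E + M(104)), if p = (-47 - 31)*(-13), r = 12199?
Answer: -259619325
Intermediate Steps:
p = 1014 (p = -78*(-13) = 1014)
E = 11185 (E = 12199 - 1*1014 = 12199 - 1014 = 11185)
(-14811 - 8154)*(E + M(104)) = (-14811 - 8154)*(11185 + (16 + 104)) = -22965*(11185 + 120) = -22965*11305 = -259619325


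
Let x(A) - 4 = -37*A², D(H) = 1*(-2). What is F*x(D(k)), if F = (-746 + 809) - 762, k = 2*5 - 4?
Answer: 100656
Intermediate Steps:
k = 6 (k = 10 - 4 = 6)
D(H) = -2
x(A) = 4 - 37*A²
F = -699 (F = 63 - 762 = -699)
F*x(D(k)) = -699*(4 - 37*(-2)²) = -699*(4 - 37*4) = -699*(4 - 148) = -699*(-144) = 100656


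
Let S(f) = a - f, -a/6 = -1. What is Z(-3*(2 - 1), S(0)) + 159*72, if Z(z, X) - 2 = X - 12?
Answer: 11444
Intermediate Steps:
a = 6 (a = -6*(-1) = 6)
S(f) = 6 - f
Z(z, X) = -10 + X (Z(z, X) = 2 + (X - 12) = 2 + (-12 + X) = -10 + X)
Z(-3*(2 - 1), S(0)) + 159*72 = (-10 + (6 - 1*0)) + 159*72 = (-10 + (6 + 0)) + 11448 = (-10 + 6) + 11448 = -4 + 11448 = 11444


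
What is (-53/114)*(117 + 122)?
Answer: -12667/114 ≈ -111.11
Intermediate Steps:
(-53/114)*(117 + 122) = -53*1/114*239 = -53/114*239 = -12667/114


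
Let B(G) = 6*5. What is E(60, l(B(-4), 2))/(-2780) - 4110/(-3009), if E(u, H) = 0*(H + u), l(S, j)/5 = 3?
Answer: 1370/1003 ≈ 1.3659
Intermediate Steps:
B(G) = 30
l(S, j) = 15 (l(S, j) = 5*3 = 15)
E(u, H) = 0
E(60, l(B(-4), 2))/(-2780) - 4110/(-3009) = 0/(-2780) - 4110/(-3009) = 0*(-1/2780) - 4110*(-1/3009) = 0 + 1370/1003 = 1370/1003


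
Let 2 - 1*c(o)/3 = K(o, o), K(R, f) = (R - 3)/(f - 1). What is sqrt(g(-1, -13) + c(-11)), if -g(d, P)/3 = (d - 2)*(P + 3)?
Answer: 5*I*sqrt(14)/2 ≈ 9.3541*I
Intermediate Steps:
g(d, P) = -3*(-2 + d)*(3 + P) (g(d, P) = -3*(d - 2)*(P + 3) = -3*(-2 + d)*(3 + P))
K(R, f) = (-3 + R)/(-1 + f)
c(o) = 6 - 3*(-3 + o)/(-1 + o)
sqrt(g(-1, -13) + c(-11)) = sqrt((18 - 9*(-1) + 6*(-13) - 3*(-13)*(-1)) + 3*(1 - 11)/(-1 - 11)) = sqrt((18 + 9 - 78 - 39) + 3*(-10)/(-12)) = sqrt(-90 + 3*(-1/12)*(-10)) = sqrt(-90 + 5/2) = sqrt(-175/2) = 5*I*sqrt(14)/2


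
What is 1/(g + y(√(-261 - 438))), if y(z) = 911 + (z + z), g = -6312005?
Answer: -1051849/6638317913272 - I*√699/19914953739816 ≈ -1.5845e-7 - 1.3276e-12*I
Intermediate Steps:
y(z) = 911 + 2*z
1/(g + y(√(-261 - 438))) = 1/(-6312005 + (911 + 2*√(-261 - 438))) = 1/(-6312005 + (911 + 2*√(-699))) = 1/(-6312005 + (911 + 2*(I*√699))) = 1/(-6312005 + (911 + 2*I*√699)) = 1/(-6311094 + 2*I*√699)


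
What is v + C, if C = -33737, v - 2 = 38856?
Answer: 5121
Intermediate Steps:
v = 38858 (v = 2 + 38856 = 38858)
v + C = 38858 - 33737 = 5121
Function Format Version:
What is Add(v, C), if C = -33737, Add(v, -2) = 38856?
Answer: 5121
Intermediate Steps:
v = 38858 (v = Add(2, 38856) = 38858)
Add(v, C) = Add(38858, -33737) = 5121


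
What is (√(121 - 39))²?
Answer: 82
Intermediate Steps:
(√(121 - 39))² = (√82)² = 82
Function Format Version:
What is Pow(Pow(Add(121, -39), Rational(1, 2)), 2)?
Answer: 82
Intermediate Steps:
Pow(Pow(Add(121, -39), Rational(1, 2)), 2) = Pow(Pow(82, Rational(1, 2)), 2) = 82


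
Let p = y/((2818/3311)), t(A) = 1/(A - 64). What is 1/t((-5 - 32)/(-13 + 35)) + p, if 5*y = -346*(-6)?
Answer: 65429971/154990 ≈ 422.16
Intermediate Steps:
y = 2076/5 (y = (-346*(-6))/5 = (⅕)*2076 = 2076/5 ≈ 415.20)
t(A) = 1/(-64 + A)
p = 3436818/7045 (p = 2076/(5*((2818/3311))) = 2076/(5*((2818*(1/3311)))) = 2076/(5*(2818/3311)) = (2076/5)*(3311/2818) = 3436818/7045 ≈ 487.84)
1/t((-5 - 32)/(-13 + 35)) + p = 1/(1/(-64 + (-5 - 32)/(-13 + 35))) + 3436818/7045 = 1/(1/(-64 - 37/22)) + 3436818/7045 = 1/(1/(-1445/22)) + 3436818/7045 = 1/(-22/1445) + 3436818/7045 = -1445/22 + 3436818/7045 = 65429971/154990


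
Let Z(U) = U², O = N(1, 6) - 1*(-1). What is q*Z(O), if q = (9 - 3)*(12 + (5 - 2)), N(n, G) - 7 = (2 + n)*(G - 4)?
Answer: 17640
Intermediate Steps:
N(n, G) = 7 + (-4 + G)*(2 + n) (N(n, G) = 7 + (2 + n)*(G - 4) = 7 + (2 + n)*(-4 + G) = 7 + (-4 + G)*(2 + n))
q = 90 (q = 6*(12 + 3) = 6*15 = 90)
O = 14 (O = (-1 - 4*1 + 2*6 + 6*1) - 1*(-1) = (-1 - 4 + 12 + 6) + 1 = 13 + 1 = 14)
q*Z(O) = 90*14² = 90*196 = 17640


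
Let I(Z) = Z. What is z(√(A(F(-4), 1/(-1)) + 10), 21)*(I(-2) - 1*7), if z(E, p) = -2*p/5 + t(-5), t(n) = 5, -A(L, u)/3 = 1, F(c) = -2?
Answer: 153/5 ≈ 30.600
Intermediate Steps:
A(L, u) = -3 (A(L, u) = -3*1 = -3)
z(E, p) = 5 - 2*p/5 (z(E, p) = -2*p/5 + 5 = 5 - 2*p/5)
z(√(A(F(-4), 1/(-1)) + 10), 21)*(I(-2) - 1*7) = (5 - ⅖*21)*(-2 - 1*7) = (5 - 42/5)*(-2 - 7) = -17/5*(-9) = 153/5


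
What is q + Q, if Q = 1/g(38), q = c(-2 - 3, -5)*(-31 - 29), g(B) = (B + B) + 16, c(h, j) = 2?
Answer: -11039/92 ≈ -119.99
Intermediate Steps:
g(B) = 16 + 2*B (g(B) = 2*B + 16 = 16 + 2*B)
q = -120 (q = 2*(-31 - 29) = 2*(-60) = -120)
Q = 1/92 (Q = 1/(16 + 2*38) = 1/(16 + 76) = 1/92 ≈ 0.010870)
q + Q = -120 + 1/92 = -11039/92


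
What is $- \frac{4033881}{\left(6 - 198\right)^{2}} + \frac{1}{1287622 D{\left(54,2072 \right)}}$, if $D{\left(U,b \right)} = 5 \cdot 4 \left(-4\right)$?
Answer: $- \frac{1442809422623}{13185249280} \approx -109.43$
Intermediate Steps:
$D{\left(U,b \right)} = -80$ ($D{\left(U,b \right)} = 20 \left(-4\right) = -80$)
$- \frac{4033881}{\left(6 - 198\right)^{2}} + \frac{1}{1287622 D{\left(54,2072 \right)}} = - \frac{4033881}{\left(6 - 198\right)^{2}} + \frac{1}{1287622 \left(-80\right)} = - \frac{4033881}{\left(-192\right)^{2}} + \frac{1}{1287622} \left(- \frac{1}{80}\right) = - \frac{4033881}{36864} - \frac{1}{103009760} = \left(-4033881\right) \frac{1}{36864} - \frac{1}{103009760} = - \frac{448209}{4096} - \frac{1}{103009760} = - \frac{1442809422623}{13185249280}$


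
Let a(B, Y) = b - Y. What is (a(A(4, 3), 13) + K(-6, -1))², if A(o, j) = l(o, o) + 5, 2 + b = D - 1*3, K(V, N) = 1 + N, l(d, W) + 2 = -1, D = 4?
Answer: 196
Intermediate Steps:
l(d, W) = -3 (l(d, W) = -2 - 1 = -3)
b = -1 (b = -2 + (4 - 1*3) = -2 + (4 - 3) = -2 + 1 = -1)
A(o, j) = 2 (A(o, j) = -3 + 5 = 2)
a(B, Y) = -1 - Y
(a(A(4, 3), 13) + K(-6, -1))² = ((-1 - 1*13) + (1 - 1))² = ((-1 - 13) + 0)² = (-14 + 0)² = (-14)² = 196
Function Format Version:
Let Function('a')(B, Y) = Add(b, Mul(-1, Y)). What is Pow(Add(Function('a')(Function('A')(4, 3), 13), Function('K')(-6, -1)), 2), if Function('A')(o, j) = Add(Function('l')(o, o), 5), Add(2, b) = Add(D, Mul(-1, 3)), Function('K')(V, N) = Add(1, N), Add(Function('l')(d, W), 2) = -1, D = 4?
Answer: 196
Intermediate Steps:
Function('l')(d, W) = -3 (Function('l')(d, W) = Add(-2, -1) = -3)
b = -1 (b = Add(-2, Add(4, Mul(-1, 3))) = Add(-2, Add(4, -3)) = Add(-2, 1) = -1)
Function('A')(o, j) = 2 (Function('A')(o, j) = Add(-3, 5) = 2)
Function('a')(B, Y) = Add(-1, Mul(-1, Y))
Pow(Add(Function('a')(Function('A')(4, 3), 13), Function('K')(-6, -1)), 2) = Pow(Add(Add(-1, Mul(-1, 13)), Add(1, -1)), 2) = Pow(Add(Add(-1, -13), 0), 2) = Pow(Add(-14, 0), 2) = Pow(-14, 2) = 196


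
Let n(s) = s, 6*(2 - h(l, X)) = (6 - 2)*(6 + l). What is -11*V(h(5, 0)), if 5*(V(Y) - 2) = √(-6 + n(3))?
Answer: -22 - 11*I*√3/5 ≈ -22.0 - 3.8105*I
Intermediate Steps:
h(l, X) = -2 - 2*l/3 (h(l, X) = 2 - (6 - 2)*(6 + l)/6 = 2 - 2*(6 + l)/3 = 2 - (24 + 4*l)/6 = 2 + (-4 - 2*l/3) = -2 - 2*l/3)
V(Y) = 2 + I*√3/5 (V(Y) = 2 + √(-6 + 3)/5 = 2 + √(-3)/5 = 2 + (I*√3)/5 = 2 + I*√3/5)
-11*V(h(5, 0)) = -11*(2 + I*√3/5) = -22 - 11*I*√3/5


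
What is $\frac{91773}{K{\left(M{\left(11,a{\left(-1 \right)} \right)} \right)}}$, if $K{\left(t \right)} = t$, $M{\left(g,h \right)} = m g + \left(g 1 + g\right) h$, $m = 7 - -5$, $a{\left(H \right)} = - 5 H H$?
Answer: $\frac{8343}{2} \approx 4171.5$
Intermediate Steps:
$a{\left(H \right)} = - 5 H^{2}$
$m = 12$ ($m = 7 + 5 = 12$)
$M{\left(g,h \right)} = 12 g + 2 g h$ ($M{\left(g,h \right)} = 12 g + \left(g 1 + g\right) h = 12 g + \left(g + g\right) h = 12 g + 2 g h$)
$\frac{91773}{K{\left(M{\left(11,a{\left(-1 \right)} \right)} \right)}} = \frac{91773}{2 \cdot 11 \left(6 - 5 \left(-1\right)^{2}\right)} = \frac{91773}{2 \cdot 11 \left(6 - 5\right)} = \frac{91773}{2 \cdot 11 \cdot 1} = \frac{91773}{22} = 91773 \cdot \frac{1}{22} = \frac{8343}{2}$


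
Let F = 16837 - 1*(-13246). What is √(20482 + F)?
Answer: √50565 ≈ 224.87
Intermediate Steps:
F = 30083 (F = 16837 + 13246 = 30083)
√(20482 + F) = √(20482 + 30083) = √50565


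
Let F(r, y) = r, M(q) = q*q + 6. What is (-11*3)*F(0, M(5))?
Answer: 0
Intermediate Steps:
M(q) = 6 + q**2 (M(q) = q**2 + 6 = 6 + q**2)
(-11*3)*F(0, M(5)) = -11*3*0 = -33*0 = 0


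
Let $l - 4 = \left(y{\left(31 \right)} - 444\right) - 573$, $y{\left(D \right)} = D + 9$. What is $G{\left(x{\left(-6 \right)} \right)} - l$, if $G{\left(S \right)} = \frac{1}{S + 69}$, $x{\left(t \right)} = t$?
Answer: $\frac{61300}{63} \approx 973.02$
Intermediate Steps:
$y{\left(D \right)} = 9 + D$
$G{\left(S \right)} = \frac{1}{69 + S}$
$l = -973$ ($l = 4 + \left(\left(\left(9 + 31\right) - 444\right) - 573\right) = 4 + \left(\left(40 - 444\right) - 573\right) = 4 - 977 = -973$)
$G{\left(x{\left(-6 \right)} \right)} - l = \frac{1}{69 - 6} - -973 = \frac{1}{63} + 973 = \frac{61300}{63}$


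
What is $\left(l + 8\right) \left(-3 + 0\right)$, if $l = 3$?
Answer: $-33$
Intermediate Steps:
$\left(l + 8\right) \left(-3 + 0\right) = \left(3 + 8\right) \left(-3 + 0\right) = 11 \left(-3\right) = -33$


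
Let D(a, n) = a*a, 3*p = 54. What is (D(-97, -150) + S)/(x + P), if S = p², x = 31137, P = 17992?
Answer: 9733/49129 ≈ 0.19811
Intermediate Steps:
p = 18 (p = (⅓)*54 = 18)
D(a, n) = a²
S = 324 (S = 18² = 324)
(D(-97, -150) + S)/(x + P) = ((-97)² + 324)/(31137 + 17992) = (9409 + 324)/49129 = 9733*(1/49129) = 9733/49129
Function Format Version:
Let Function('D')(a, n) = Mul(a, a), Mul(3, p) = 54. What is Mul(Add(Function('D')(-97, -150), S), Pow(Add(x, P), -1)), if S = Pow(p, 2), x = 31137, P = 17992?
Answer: Rational(9733, 49129) ≈ 0.19811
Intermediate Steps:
p = 18 (p = Mul(Rational(1, 3), 54) = 18)
Function('D')(a, n) = Pow(a, 2)
S = 324 (S = Pow(18, 2) = 324)
Mul(Add(Function('D')(-97, -150), S), Pow(Add(x, P), -1)) = Mul(Add(Pow(-97, 2), 324), Pow(Add(31137, 17992), -1)) = Mul(Add(9409, 324), Pow(49129, -1)) = Mul(9733, Rational(1, 49129)) = Rational(9733, 49129)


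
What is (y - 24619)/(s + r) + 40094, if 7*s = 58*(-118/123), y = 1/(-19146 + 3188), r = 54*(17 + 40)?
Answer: 1690907039859745/42182004812 ≈ 40086.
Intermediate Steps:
r = 3078 (r = 54*57 = 3078)
y = -1/15958 (y = 1/(-15958) = -1/15958 ≈ -6.2665e-5)
s = -6844/861 (s = (58*(-118/123))/7 = (1/7)*(-6844/123) = -6844/861 ≈ -7.9489)
(y - 24619)/(s + r) + 40094 = (-1/15958 - 24619)/(-6844/861 + 3078) + 40094 = -392870003/(15958*2643314/861) + 40094 = -392870003/15958*861/2643314 + 40094 = -338261072583/42182004812 + 40094 = 1690907039859745/42182004812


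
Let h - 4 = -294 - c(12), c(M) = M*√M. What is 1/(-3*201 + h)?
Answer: -893/795721 + 24*√3/795721 ≈ -0.0010700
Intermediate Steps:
c(M) = M^(3/2)
h = -290 - 24*√3 (h = 4 + (-294 - 12^(3/2)) = 4 + (-294 - 24*√3) = -290 - 24*√3 ≈ -331.57)
1/(-3*201 + h) = 1/(-3*201 + (-290 - 24*√3)) = 1/(-603 + (-290 - 24*√3)) = 1/(-893 - 24*√3)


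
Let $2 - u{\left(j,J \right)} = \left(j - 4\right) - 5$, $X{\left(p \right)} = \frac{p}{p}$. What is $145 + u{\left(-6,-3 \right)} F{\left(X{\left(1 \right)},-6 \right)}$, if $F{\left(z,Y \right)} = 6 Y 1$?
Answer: $-467$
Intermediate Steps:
$X{\left(p \right)} = 1$
$F{\left(z,Y \right)} = 6 Y$
$u{\left(j,J \right)} = 11 - j$ ($u{\left(j,J \right)} = 2 - \left(\left(j - 4\right) - 5\right) = 2 - \left(\left(-4 + j\right) - 5\right) = 2 - \left(-9 + j\right) = 11 - j$)
$145 + u{\left(-6,-3 \right)} F{\left(X{\left(1 \right)},-6 \right)} = 145 + \left(11 - -6\right) 6 \left(-6\right) = 145 + \left(11 + 6\right) \left(-36\right) = 145 + 17 \left(-36\right) = 145 - 612 = -467$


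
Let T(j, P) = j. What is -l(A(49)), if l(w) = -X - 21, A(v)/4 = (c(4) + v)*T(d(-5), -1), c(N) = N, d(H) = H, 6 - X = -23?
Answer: 50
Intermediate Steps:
X = 29 (X = 6 - 1*(-23) = 6 + 23 = 29)
A(v) = -80 - 20*v (A(v) = 4*((4 + v)*(-5)) = 4*(-20 - 5*v) = -80 - 20*v)
l(w) = -50 (l(w) = -1*29 - 21 = -29 - 21 = -50)
-l(A(49)) = -1*(-50) = 50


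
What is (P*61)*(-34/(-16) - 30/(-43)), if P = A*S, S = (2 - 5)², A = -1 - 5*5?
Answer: -6930027/172 ≈ -40291.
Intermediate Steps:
A = -26 (A = -1 - 25 = -26)
S = 9 (S = (-3)² = 9)
P = -234 (P = -26*9 = -234)
(P*61)*(-34/(-16) - 30/(-43)) = (-234*61)*(-34/(-16) - 30/(-43)) = -14274*(-34*(-1/16) - 30*(-1/43)) = -14274*(17/8 + 30/43) = -14274*971/344 = -6930027/172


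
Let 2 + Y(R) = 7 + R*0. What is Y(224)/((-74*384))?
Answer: -5/28416 ≈ -0.00017596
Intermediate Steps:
Y(R) = 5 (Y(R) = -2 + (7 + R*0) = -2 + (7 + 0) = -2 + 7 = 5)
Y(224)/((-74*384)) = 5/((-74*384)) = 5/(-28416) = 5*(-1/28416) = -5/28416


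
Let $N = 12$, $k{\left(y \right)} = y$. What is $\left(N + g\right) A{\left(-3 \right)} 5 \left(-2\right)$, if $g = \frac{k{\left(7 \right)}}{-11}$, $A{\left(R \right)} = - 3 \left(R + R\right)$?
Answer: $- \frac{22500}{11} \approx -2045.5$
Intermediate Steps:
$A{\left(R \right)} = - 6 R$ ($A{\left(R \right)} = - 3 \cdot 2 R = - 6 R$)
$g = - \frac{7}{11}$ ($g = \frac{7}{-11} = 7 \left(- \frac{1}{11}\right) = - \frac{7}{11} \approx -0.63636$)
$\left(N + g\right) A{\left(-3 \right)} 5 \left(-2\right) = \left(12 - \frac{7}{11}\right) \left(-6\right) \left(-3\right) 5 \left(-2\right) = \frac{125 \cdot 18 \left(-10\right)}{11} = \frac{125}{11} \left(-180\right) = - \frac{22500}{11}$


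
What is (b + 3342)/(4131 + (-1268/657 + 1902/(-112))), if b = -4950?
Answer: -59161536/151291937 ≈ -0.39104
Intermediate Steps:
(b + 3342)/(4131 + (-1268/657 + 1902/(-112))) = (-4950 + 3342)/(4131 + (-1268/657 + 1902/(-112))) = -1608/(4131 + (-1268*1/657 + 1902*(-1/112))) = -1608/(4131 + (-1268/657 - 951/56)) = -1608/(4131 - 695815/36792) = -1608/151291937/36792 = -1608*36792/151291937 = -59161536/151291937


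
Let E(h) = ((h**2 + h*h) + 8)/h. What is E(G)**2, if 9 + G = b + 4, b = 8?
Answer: 676/9 ≈ 75.111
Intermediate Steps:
G = 3 (G = -9 + (8 + 4) = -9 + 12 = 3)
E(h) = (8 + 2*h**2)/h (E(h) = ((h**2 + h**2) + 8)/h = (2*h**2 + 8)/h = (8 + 2*h**2)/h)
E(G)**2 = (2*3 + 8/3)**2 = (6 + 8*(1/3))**2 = (6 + 8/3)**2 = (26/3)**2 = 676/9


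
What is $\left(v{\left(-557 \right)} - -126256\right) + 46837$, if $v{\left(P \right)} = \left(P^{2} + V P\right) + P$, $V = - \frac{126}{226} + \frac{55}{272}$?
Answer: $\frac{14844962757}{30736} \approx 4.8298 \cdot 10^{5}$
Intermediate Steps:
$V = - \frac{10921}{30736}$ ($V = \left(-126\right) \frac{1}{226} + 55 \cdot \frac{1}{272} = - \frac{63}{113} + \frac{55}{272} = - \frac{10921}{30736} \approx -0.35532$)
$v{\left(P \right)} = P^{2} + \frac{19815 P}{30736}$ ($v{\left(P \right)} = \left(P^{2} - \frac{10921 P}{30736}\right) + P = P^{2} + \frac{19815 P}{30736}$)
$\left(v{\left(-557 \right)} - -126256\right) + 46837 = \left(\frac{1}{30736} \left(-557\right) \left(19815 + 30736 \left(-557\right)\right) - -126256\right) + 46837 = \left(\frac{1}{30736} \left(-557\right) \left(19815 - 17119952\right) + 126256\right) + 46837 = \left(\frac{1}{30736} \left(-557\right) \left(-17100137\right) + 126256\right) + 46837 = \left(\frac{9524776309}{30736} + 126256\right) + 46837 = \frac{13405380725}{30736} + 46837 = \frac{14844962757}{30736}$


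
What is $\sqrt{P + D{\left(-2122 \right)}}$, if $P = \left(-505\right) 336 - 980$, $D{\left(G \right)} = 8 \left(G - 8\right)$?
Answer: $10 i \sqrt{1877} \approx 433.24 i$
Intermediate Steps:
$D{\left(G \right)} = -64 + 8 G$ ($D{\left(G \right)} = 8 \left(-8 + G\right) = -64 + 8 G$)
$P = -170660$ ($P = -169680 - 980 = -170660$)
$\sqrt{P + D{\left(-2122 \right)}} = \sqrt{-170660 + \left(-64 + 8 \left(-2122\right)\right)} = \sqrt{-170660 - 17040} = \sqrt{-187700} = 10 i \sqrt{1877}$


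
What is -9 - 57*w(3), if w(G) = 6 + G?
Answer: -522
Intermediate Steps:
-9 - 57*w(3) = -9 - 57*(6 + 3) = -9 - 57*9 = -9 - 513 = -522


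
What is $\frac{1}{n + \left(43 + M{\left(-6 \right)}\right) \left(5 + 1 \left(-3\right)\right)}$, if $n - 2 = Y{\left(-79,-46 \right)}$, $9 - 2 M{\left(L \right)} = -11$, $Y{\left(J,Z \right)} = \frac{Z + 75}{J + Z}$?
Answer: $\frac{125}{13471} \approx 0.0092792$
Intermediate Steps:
$Y{\left(J,Z \right)} = \frac{75 + Z}{J + Z}$
$M{\left(L \right)} = 10$ ($M{\left(L \right)} = \frac{9}{2} - - \frac{11}{2} = \frac{9}{2} + \frac{11}{2} = 10$)
$n = \frac{221}{125}$ ($n = 2 + \frac{75 - 46}{-79 - 46} = 2 + \frac{1}{-125} \cdot 29 = 2 - \frac{29}{125} = \frac{221}{125} \approx 1.768$)
$\frac{1}{n + \left(43 + M{\left(-6 \right)}\right) \left(5 + 1 \left(-3\right)\right)} = \frac{1}{\frac{221}{125} + \left(43 + 10\right) \left(5 + 1 \left(-3\right)\right)} = \frac{1}{\frac{221}{125} + 53 \left(5 - 3\right)} = \frac{1}{\frac{221}{125} + 53 \cdot 2} = \frac{1}{\frac{221}{125} + 106} = \frac{1}{\frac{13471}{125}} = \frac{125}{13471}$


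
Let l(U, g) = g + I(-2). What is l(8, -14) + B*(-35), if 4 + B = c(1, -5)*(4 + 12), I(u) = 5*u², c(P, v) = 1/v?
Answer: 258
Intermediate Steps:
c(P, v) = 1/v
l(U, g) = 20 + g (l(U, g) = g + 5*(-2)² = g + 5*4 = g + 20 = 20 + g)
B = -36/5 (B = -4 + (4 + 12)/(-5) = -4 - ⅕*16 = -4 - 16/5 = -36/5 ≈ -7.2000)
l(8, -14) + B*(-35) = (20 - 14) - 36/5*(-35) = 6 + 252 = 258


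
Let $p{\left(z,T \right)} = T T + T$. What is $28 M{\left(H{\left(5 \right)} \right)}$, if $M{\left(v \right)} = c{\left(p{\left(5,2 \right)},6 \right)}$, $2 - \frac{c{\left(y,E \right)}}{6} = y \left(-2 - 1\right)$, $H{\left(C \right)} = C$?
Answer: $3360$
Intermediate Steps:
$p{\left(z,T \right)} = T + T^{2}$ ($p{\left(z,T \right)} = T^{2} + T = T + T^{2}$)
$c{\left(y,E \right)} = 12 + 18 y$ ($c{\left(y,E \right)} = 12 - 6 y \left(-2 - 1\right) = 12 - 6 y \left(-3\right) = 12 - 6 \left(- 3 y\right) = 12 + 18 y$)
$M{\left(v \right)} = 120$ ($M{\left(v \right)} = 12 + 18 \cdot 2 \left(1 + 2\right) = 12 + 18 \cdot 2 \cdot 3 = 12 + 18 \cdot 6 = 12 + 108 = 120$)
$28 M{\left(H{\left(5 \right)} \right)} = 28 \cdot 120 = 3360$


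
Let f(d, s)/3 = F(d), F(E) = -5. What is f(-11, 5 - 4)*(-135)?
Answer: 2025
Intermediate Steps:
f(d, s) = -15 (f(d, s) = 3*(-5) = -15)
f(-11, 5 - 4)*(-135) = -15*(-135) = 2025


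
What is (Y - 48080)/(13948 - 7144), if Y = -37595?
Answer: -85675/6804 ≈ -12.592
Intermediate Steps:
(Y - 48080)/(13948 - 7144) = (-37595 - 48080)/(13948 - 7144) = -85675/6804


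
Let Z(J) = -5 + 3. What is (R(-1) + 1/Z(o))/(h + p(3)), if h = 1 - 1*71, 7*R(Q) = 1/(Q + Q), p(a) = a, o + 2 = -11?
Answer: 4/469 ≈ 0.0085288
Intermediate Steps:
o = -13 (o = -2 - 11 = -13)
R(Q) = 1/(14*Q) (R(Q) = 1/(7*(Q + Q)) = 1/(7*((2*Q))) = (1/(2*Q))/7 = 1/(14*Q))
Z(J) = -2
h = -70 (h = 1 - 71 = -70)
(R(-1) + 1/Z(o))/(h + p(3)) = ((1/14)/(-1) + 1/(-2))/(-70 + 3) = ((1/14)*(-1) - 1/2)/(-67) = (-1/14 - 1/2)*(-1/67) = -4/7*(-1/67) = 4/469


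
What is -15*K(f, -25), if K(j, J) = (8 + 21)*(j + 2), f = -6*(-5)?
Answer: -13920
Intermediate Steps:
f = 30
K(j, J) = 58 + 29*j (K(j, J) = 29*(2 + j) = 58 + 29*j)
-15*K(f, -25) = -15*(58 + 29*30) = -15*(58 + 870) = -15*928 = -13920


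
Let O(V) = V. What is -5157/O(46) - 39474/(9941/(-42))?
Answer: 24998031/457286 ≈ 54.666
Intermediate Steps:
-5157/O(46) - 39474/(9941/(-42)) = -5157/46 - 39474/(9941/(-42)) = -5157*1/46 - 39474/(9941*(-1/42)) = -5157/46 - 39474/(-9941/42) = -5157/46 - 39474*(-42/9941) = -5157/46 + 1657908/9941 = 24998031/457286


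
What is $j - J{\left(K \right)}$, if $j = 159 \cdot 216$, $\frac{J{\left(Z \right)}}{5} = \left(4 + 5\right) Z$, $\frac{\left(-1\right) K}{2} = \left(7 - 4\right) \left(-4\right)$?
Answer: $33264$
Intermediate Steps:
$K = 24$ ($K = - 2 \left(7 - 4\right) \left(-4\right) = - 2 \cdot 3 \left(-4\right) = \left(-2\right) \left(-12\right) = 24$)
$J{\left(Z \right)} = 45 Z$ ($J{\left(Z \right)} = 5 \left(4 + 5\right) Z = 5 \cdot 9 Z = 45 Z$)
$j = 34344$
$j - J{\left(K \right)} = 34344 - 45 \cdot 24 = 34344 - 1080 = 33264$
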